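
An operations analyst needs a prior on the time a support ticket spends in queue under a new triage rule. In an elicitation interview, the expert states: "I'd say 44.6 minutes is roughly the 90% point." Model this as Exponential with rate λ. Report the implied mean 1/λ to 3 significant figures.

mean ≈ 19.4 minutes

P(T < 44.6) = 1 − e^(−λ·44.6) = 0.9, so λ = −ln(1−0.9)/44.6 = −ln(0.1)/44.6 = 0.0516.
Mean = 1/λ = 19.4 minutes.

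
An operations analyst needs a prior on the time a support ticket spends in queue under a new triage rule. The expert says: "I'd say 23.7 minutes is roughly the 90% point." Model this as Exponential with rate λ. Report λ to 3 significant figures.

λ ≈ 0.0972

P(T < 23.7) = 1 − e^(−λ·23.7) = 0.9, so λ = −ln(1−0.9)/23.7 = −ln(0.1)/23.7 = 0.0972.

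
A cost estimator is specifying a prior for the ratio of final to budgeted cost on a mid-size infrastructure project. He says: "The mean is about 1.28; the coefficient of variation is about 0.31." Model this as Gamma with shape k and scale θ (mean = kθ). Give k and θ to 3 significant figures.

k ≈ 10.4, θ ≈ 0.123

For Gamma(k, scale θ): mean = kθ, variance = kθ², so CV = 1/√k.
CV = 0.31, hence k = 1/CV² = 10.4.
Then θ = mean/k = 1.28/10.4 = 0.123.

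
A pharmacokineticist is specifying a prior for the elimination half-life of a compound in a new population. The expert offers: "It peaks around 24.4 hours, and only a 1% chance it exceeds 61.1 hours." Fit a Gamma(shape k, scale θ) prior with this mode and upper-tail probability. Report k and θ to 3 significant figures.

Gamma(k,θ) with k>1 has mode (k−1)θ, so θ = 24.4/(k−1).
Need P(X < 61.1) = 0.99 with θ tied to k this way. Start at k = 2, θ = 24.4: P(X<61.1) ≈ 0.714.
Too low — raise k to concentrate. Iterating converges to k ≈ 6.57.
Then θ = 24.4/(6.57−1) ≈ 4.38.

k ≈ 6.57, θ ≈ 4.38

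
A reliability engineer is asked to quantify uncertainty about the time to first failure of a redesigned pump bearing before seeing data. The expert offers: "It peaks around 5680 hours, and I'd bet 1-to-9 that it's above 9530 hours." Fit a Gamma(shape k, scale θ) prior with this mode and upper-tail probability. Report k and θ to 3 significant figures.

Gamma(k,θ) with k>1 has mode (k−1)θ, so θ = 5680/(k−1).
Need P(X < 9530) = 0.9 with θ tied to k this way. Start at k = 2, θ = 5680: P(X<9530) ≈ 0.500.
Too low — raise k to concentrate. Iterating converges to k ≈ 8.06.
Then θ = 5680/(8.06−1) ≈ 805.

k ≈ 8.06, θ ≈ 805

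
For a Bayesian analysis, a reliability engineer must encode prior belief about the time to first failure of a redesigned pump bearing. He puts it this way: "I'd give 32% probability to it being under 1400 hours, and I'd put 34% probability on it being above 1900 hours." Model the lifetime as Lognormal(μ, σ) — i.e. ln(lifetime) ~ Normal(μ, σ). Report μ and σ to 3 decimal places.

μ ≈ 7.407, σ ≈ 0.347

If T ~ Lognormal(μ,σ) then ln T ~ Normal(μ,σ), so the p-quantile of ln T is μ + z_p·σ.
ln(1400) = 7.244 and ln(1900) = 7.55; z_{0.32} = -0.4677, z_{0.66} = 0.4125.
σ = (7.55 − 7.244)/(0.4125 − (-0.4677)) = 0.347.
μ = 7.244 − (-0.4677)·0.347 = 7.407.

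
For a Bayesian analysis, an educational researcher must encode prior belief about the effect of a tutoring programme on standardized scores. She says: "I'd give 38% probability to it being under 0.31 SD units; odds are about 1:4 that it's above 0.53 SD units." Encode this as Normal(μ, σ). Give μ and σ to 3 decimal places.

μ = 0.369, σ = 0.192

For Normal(μ,σ), the p-quantile is μ + z_p·σ. Here z_{0.38} = -0.3055, z_{0.8} = 0.8416.
So 0.31 = μ − 0.3055σ and 0.53 = μ + 0.8416σ.
Subtracting: σ = (0.53 − 0.31)/(0.8416 − (-0.3055)) = 0.192.
Then μ = 0.31 − (-0.3055)·0.192 = 0.369.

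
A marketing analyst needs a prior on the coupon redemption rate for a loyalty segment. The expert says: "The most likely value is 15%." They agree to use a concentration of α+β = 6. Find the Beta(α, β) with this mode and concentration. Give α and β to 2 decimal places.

α = 1.60, β = 4.40

For α,β > 1 the Beta mode is (α−1)/(α+β−2). With α+β = 6, the mode is (α−1)/4.
Set (α−1)/4 = 0.15 → α = 1 + 0.15·4 = 1.60.
β = 6 − α = 4.40.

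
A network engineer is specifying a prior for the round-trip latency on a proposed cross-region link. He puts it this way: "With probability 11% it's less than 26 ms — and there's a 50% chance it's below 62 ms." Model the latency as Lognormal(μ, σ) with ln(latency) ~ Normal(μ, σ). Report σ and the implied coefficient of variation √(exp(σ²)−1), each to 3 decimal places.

σ ≈ 0.709, CV ≈ 0.808

If T ~ Lognormal(μ,σ) then ln T ~ Normal(μ,σ), so the p-quantile of ln T is μ + z_p·σ.
ln(26) = 3.258 and ln(62) = 4.127; z_{0.11} = -1.227, z_{0.5} = 0.
σ = (4.127 − 3.258)/(0 − (-1.227)) = 0.709.
μ = 3.258 − (-1.227)·0.709 = 4.127.
CV = √(exp(σ²)−1) = √(exp(0.5020)−1) = 0.808.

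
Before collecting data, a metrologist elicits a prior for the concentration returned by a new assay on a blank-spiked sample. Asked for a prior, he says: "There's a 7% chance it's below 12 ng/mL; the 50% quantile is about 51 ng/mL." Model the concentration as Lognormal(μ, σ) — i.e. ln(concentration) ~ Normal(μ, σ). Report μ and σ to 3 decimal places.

If T ~ Lognormal(μ,σ) then ln T ~ Normal(μ,σ), so the p-quantile of ln T is μ + z_p·σ.
ln(12) = 2.485 and ln(51) = 3.932; z_{0.07} = -1.476, z_{0.5} = 0.
σ = (3.932 − 2.485)/(0 − (-1.476)) = 0.980.
μ = 2.485 − (-1.476)·0.980 = 3.932.

μ ≈ 3.932, σ ≈ 0.980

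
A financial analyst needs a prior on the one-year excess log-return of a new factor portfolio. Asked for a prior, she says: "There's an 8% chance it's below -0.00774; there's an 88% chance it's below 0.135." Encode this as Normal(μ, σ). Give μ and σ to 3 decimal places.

The p-quantile of Normal(μ,σ) is μ + z_p·σ, with z_{0.08} = -1.405 and z_{0.88} = 1.175.
Eliminate σ: μ = (z₂·x₁ − z₁·x₂)/(z₂ − z₁) = (1.175·-0.00774 − (-1.405)·0.135)/2.58 = 0.070.
Then σ = (x₂ − x₁)/(z₂ − z₁) = (0.135 − -0.00774)/2.58 = 0.055.

μ = 0.070, σ = 0.055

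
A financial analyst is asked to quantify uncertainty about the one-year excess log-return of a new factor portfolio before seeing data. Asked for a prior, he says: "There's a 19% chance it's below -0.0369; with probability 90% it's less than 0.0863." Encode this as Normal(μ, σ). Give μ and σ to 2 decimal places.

The p-quantile of Normal(μ,σ) is μ + z_p·σ, with z_{0.19} = -0.8779 and z_{0.9} = 1.282.
Eliminate σ: μ = (z₂·x₁ − z₁·x₂)/(z₂ − z₁) = (1.282·-0.0369 − (-0.8779)·0.0863)/2.159 = 0.01.
Then σ = (x₂ − x₁)/(z₂ − z₁) = (0.0863 − -0.0369)/2.159 = 0.06.

μ = 0.01, σ = 0.06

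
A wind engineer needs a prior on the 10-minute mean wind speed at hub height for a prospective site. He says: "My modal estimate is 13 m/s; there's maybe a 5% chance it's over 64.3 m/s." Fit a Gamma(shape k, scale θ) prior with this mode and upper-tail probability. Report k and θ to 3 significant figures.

Gamma(k,θ) with k>1 has mode (k−1)θ, so θ = 13/(k−1).
Need P(X < 64.3) = 0.95 with θ tied to k this way. Start at k = 2, θ = 13: P(X<64.3) ≈ 0.958.
Too high — lower k to spread out. Iterating converges to k ≈ 1.94.
Then θ = 13/(1.94−1) ≈ 13.8.

k ≈ 1.94, θ ≈ 13.8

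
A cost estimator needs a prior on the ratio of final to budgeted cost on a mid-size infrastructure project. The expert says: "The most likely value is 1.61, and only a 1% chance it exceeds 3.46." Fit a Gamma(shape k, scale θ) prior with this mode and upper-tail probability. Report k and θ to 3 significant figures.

Gamma(k,θ) with k>1 has mode (k−1)θ, so θ = 1.61/(k−1).
Need P(X < 3.46) = 0.99 with θ tied to k this way. Start at k = 2, θ = 1.61: P(X<3.46) ≈ 0.633.
Too low — raise k to concentrate. Iterating converges to k ≈ 9.28.
Then θ = 1.61/(9.28−1) ≈ 0.195.

k ≈ 9.28, θ ≈ 0.195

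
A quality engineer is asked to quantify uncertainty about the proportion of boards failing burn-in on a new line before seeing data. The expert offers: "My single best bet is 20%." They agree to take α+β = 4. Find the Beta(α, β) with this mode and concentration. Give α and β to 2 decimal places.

α = 1.40, β = 2.60

For α,β > 1 the Beta mode is (α−1)/(α+β−2). With α+β = 4, the mode is (α−1)/2.
Set (α−1)/2 = 0.2 → α = 1 + 0.2·2 = 1.40.
β = 4 − α = 2.60.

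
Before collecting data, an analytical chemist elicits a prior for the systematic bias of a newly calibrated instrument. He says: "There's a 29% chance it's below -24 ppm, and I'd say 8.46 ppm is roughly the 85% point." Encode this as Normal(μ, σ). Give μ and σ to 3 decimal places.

The p-quantile of Normal(μ,σ) is μ + z_p·σ, with z_{0.29} = -0.5534 and z_{0.85} = 1.036.
Eliminate σ: μ = (z₂·x₁ − z₁·x₂)/(z₂ − z₁) = (1.036·-24 − (-0.5534)·8.46)/1.59 = -12.701.
Then σ = (x₂ − x₁)/(z₂ − z₁) = (8.46 − -24)/1.59 = 20.417.

μ = -12.701, σ = 20.417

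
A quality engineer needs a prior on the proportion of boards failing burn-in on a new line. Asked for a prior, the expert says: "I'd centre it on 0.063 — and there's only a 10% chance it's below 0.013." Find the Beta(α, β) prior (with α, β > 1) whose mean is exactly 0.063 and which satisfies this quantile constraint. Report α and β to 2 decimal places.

α ≈ 1.51, β ≈ 22.50

With mean 0.063 fixed, write α = 0.063s, β = 0.937s where s = α+β.
Need P(θ < 0.013) = 0.1 under Beta(0.063s, 0.937s). Normal approximation: (q−m)/√(m(1−m)/s) ≈ z_{0.1} = -1.28, so s ≈ 0.063·0.937·(-1.28)²/(0.013−0.063)² = 38.8.
At s = 38.8: P(θ<0.013) ≈ 0.039. Adjusting to match 0.1 gives s ≈ 24.01.
So α = 0.063·24.01 ≈ 1.51, β = 0.937·24.01 ≈ 22.50.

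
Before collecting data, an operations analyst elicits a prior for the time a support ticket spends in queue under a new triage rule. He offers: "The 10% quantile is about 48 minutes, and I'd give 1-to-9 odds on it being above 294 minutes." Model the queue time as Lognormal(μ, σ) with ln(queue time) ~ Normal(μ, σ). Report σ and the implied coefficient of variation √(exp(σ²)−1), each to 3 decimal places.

If T ~ Lognormal(μ,σ) then ln T ~ Normal(μ,σ), so the p-quantile of ln T is μ + z_p·σ.
ln(48) = 3.871 and ln(294) = 5.684; z_{0.1} = -1.282, z_{0.9} = 1.282.
σ = (5.684 − 3.871)/(1.282 − (-1.282)) = 0.707.
μ = 3.871 − (-1.282)·0.707 = 4.777.
CV = √(exp(σ²)−1) = √(exp(0.5000)−1) = 0.805.

σ ≈ 0.707, CV ≈ 0.805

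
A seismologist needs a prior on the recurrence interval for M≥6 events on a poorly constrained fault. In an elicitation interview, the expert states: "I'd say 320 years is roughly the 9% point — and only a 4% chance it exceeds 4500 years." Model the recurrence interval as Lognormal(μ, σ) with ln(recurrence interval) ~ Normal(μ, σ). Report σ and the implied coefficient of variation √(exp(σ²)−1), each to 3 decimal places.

σ ≈ 0.855, CV ≈ 1.038

If T ~ Lognormal(μ,σ) then ln T ~ Normal(μ,σ), so the p-quantile of ln T is μ + z_p·σ.
ln(320) = 5.768 and ln(4500) = 8.412; z_{0.09} = -1.341, z_{0.96} = 1.751.
σ = (8.412 − 5.768)/(1.751 − (-1.341)) = 0.855.
μ = 5.768 − (-1.341)·0.855 = 6.915.
CV = √(exp(σ²)−1) = √(exp(0.7312)−1) = 1.038.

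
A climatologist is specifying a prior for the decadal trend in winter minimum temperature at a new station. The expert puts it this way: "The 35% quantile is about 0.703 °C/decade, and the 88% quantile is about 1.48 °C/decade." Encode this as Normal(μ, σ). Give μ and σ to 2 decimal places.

The p-quantile of Normal(μ,σ) is μ + z_p·σ, with z_{0.35} = -0.3853 and z_{0.88} = 1.175.
Eliminate σ: μ = (z₂·x₁ − z₁·x₂)/(z₂ − z₁) = (1.175·0.703 − (-0.3853)·1.48)/1.56 = 0.89.
Then σ = (x₂ − x₁)/(z₂ − z₁) = (1.48 − 0.703)/1.56 = 0.50.

μ = 0.89, σ = 0.50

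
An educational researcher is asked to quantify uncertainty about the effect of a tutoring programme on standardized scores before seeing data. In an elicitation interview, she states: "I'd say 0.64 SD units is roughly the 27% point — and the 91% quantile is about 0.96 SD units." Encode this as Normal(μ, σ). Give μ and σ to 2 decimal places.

The p-quantile of Normal(μ,σ) is μ + z_p·σ, with z_{0.27} = -0.6128 and z_{0.91} = 1.341.
Eliminate σ: μ = (z₂·x₁ − z₁·x₂)/(z₂ − z₁) = (1.341·0.64 − (-0.6128)·0.96)/1.954 = 0.74.
Then σ = (x₂ − x₁)/(z₂ − z₁) = (0.96 − 0.64)/1.954 = 0.16.

μ = 0.74, σ = 0.16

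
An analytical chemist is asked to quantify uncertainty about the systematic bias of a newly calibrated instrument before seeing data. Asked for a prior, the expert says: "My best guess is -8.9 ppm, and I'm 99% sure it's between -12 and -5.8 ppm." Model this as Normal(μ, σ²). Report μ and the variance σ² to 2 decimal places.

μ = -8.90, σ² = 1.45

A symmetric 99% interval runs μ ± z·σ with z = 2.576.
Half-width = 3.1, so σ = 3.1/2.576 = 1.203 and σ² = 1.45.
μ is the stated best guess, -8.90.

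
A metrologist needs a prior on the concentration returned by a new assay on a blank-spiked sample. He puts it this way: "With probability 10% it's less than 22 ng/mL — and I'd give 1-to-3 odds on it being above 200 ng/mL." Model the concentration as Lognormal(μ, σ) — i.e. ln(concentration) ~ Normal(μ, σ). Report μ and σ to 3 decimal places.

If T ~ Lognormal(μ,σ) then ln T ~ Normal(μ,σ), so the p-quantile of ln T is μ + z_p·σ.
ln(22) = 3.091 and ln(200) = 5.298; z_{0.1} = -1.282, z_{0.75} = 0.6745.
σ = (5.298 − 3.091)/(0.6745 − (-1.282)) = 1.128.
μ = 3.091 − (-1.282)·1.128 = 4.537.

μ ≈ 4.537, σ ≈ 1.128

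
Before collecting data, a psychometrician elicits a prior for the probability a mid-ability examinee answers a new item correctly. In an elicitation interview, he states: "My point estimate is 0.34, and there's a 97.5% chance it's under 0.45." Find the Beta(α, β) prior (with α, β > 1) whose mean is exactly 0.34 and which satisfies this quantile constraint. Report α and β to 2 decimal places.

With mean 0.34 fixed, write α = 0.34s, β = 0.66s where s = α+β.
Need P(θ < 0.45) = 0.975 under Beta(0.34s, 0.66s). Normal approximation: (q−m)/√(m(1−m)/s) ≈ z_{0.975} = 1.96, so s ≈ 0.34·0.66·(1.96)²/(0.45−0.34)² = 71.2.
At s = 71.2: P(θ<0.45) ≈ 0.972. Adjusting to match 0.975 gives s ≈ 75.24.
So α = 0.34·75.24 ≈ 25.58, β = 0.66·75.24 ≈ 49.66.

α ≈ 25.58, β ≈ 49.66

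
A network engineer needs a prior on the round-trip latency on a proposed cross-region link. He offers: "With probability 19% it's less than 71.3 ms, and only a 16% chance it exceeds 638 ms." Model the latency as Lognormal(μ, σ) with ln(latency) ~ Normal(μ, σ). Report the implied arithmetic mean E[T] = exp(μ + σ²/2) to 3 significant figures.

E[T] ≈ 395 ms

If T ~ Lognormal(μ,σ) then ln T ~ Normal(μ,σ), so the p-quantile of ln T is μ + z_p·σ.
ln(71.3) = 4.267 and ln(638) = 6.458; z_{0.19} = -0.8779, z_{0.84} = 0.9945.
σ = (6.458 − 4.267)/(0.9945 − (-0.8779)) = 1.170.
μ = 4.267 − (-0.8779)·1.170 = 5.294.
E[T] = exp(μ + σ²/2) = exp(5.294 + 0.6849) = 395 ms.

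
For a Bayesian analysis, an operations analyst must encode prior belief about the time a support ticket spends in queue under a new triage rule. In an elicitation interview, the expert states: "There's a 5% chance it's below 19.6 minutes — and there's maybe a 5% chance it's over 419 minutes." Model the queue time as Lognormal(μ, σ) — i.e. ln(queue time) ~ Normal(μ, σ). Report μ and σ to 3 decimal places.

If T ~ Lognormal(μ,σ) then ln T ~ Normal(μ,σ), so the p-quantile of ln T is μ + z_p·σ.
ln(19.6) = 2.976 and ln(419) = 6.038; z_{0.05} = -1.645, z_{0.95} = 1.645.
σ = (6.038 − 2.976)/(1.645 − (-1.645)) = 0.931.
μ = 2.976 − (-1.645)·0.931 = 4.507.

μ ≈ 4.507, σ ≈ 0.931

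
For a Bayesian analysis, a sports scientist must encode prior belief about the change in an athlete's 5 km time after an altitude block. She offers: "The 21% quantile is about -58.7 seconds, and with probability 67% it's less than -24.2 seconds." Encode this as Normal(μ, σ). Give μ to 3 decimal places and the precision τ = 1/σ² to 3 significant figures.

μ = -36.377, τ = 0.00131

For Normal(μ,σ), the p-quantile is μ + z_p·σ. Here z_{0.21} = -0.8064, z_{0.67} = 0.4399.
So -58.7 = μ − 0.8064σ and -24.2 = μ + 0.4399σ.
Subtracting: σ = (-24.2 − -58.7)/(0.4399 − (-0.8064)) = 27.681.
Then μ = -58.7 − (-0.8064)·27.681 = -36.377.
Precision τ = 1/σ² = 1/27.68² = 0.00131.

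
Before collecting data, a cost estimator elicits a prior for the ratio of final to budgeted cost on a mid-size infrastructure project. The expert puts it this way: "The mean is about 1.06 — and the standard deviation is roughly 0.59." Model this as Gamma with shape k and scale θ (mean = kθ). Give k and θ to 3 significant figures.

For Gamma(k, scale θ): mean = kθ, variance = kθ², so CV = 1/√k.
CV = SD/mean = 0.59/1.06 = 0.5566, hence k = 1/CV² = 3.23.
Then θ = mean/k = 1.06/3.23 = 0.328.

k ≈ 3.23, θ ≈ 0.328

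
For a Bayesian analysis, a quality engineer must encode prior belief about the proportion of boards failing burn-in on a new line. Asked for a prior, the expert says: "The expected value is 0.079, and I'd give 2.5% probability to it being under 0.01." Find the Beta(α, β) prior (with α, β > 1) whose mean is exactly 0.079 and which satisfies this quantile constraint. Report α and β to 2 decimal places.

With mean 0.079 fixed, write α = 0.079s, β = 0.921s where s = α+β.
Need P(θ < 0.01) = 0.025 under Beta(0.079s, 0.921s). Normal approximation: (q−m)/√(m(1−m)/s) ≈ z_{0.025} = -1.96, so s ≈ 0.079·0.921·(-1.96)²/(0.01−0.079)² = 58.7.
At s = 58.7: P(θ<0.01) ≈ 0.001. Adjusting to match 0.025 gives s ≈ 25.12.
So α = 0.079·25.12 ≈ 1.98, β = 0.921·25.12 ≈ 23.14.

α ≈ 1.98, β ≈ 23.14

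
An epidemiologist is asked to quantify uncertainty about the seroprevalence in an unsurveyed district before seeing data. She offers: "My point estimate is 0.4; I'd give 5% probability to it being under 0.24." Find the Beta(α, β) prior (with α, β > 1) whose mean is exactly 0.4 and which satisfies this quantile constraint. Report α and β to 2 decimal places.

With mean 0.4 fixed, write α = 0.4s, β = 0.6s where s = α+β.
Need P(θ < 0.24) = 0.05 under Beta(0.4s, 0.6s). Normal approximation: (q−m)/√(m(1−m)/s) ≈ z_{0.05} = -1.64, so s ≈ 0.4·0.6·(-1.64)²/(0.24−0.4)² = 25.4.
At s = 25.4: P(θ<0.24) ≈ 0.041. Adjusting to match 0.05 gives s ≈ 22.90.
So α = 0.4·22.90 ≈ 9.16, β = 0.6·22.90 ≈ 13.74.

α ≈ 9.16, β ≈ 13.74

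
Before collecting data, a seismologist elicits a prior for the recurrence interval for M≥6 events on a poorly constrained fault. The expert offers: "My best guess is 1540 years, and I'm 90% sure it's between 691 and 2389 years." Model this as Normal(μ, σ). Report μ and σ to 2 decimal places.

μ = 1540.00, σ = 516.16

A symmetric 90% interval runs μ ± z·σ with z = 1.645.
Half-width = 849, so σ = 849/1.645 = 516.16.
μ is the stated best guess, 1540.00.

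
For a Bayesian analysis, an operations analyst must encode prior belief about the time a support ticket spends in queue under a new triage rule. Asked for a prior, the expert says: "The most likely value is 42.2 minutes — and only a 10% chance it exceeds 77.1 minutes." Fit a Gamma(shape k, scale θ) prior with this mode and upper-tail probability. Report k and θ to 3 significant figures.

k ≈ 6.25, θ ≈ 8.04

Gamma(k,θ) with k>1 has mode (k−1)θ, so θ = 42.2/(k−1).
Need P(X < 77.1) = 0.9 with θ tied to k this way. Start at k = 2, θ = 42.2: P(X<77.1) ≈ 0.545.
Too low — raise k to concentrate. Iterating converges to k ≈ 6.25.
Then θ = 42.2/(6.25−1) ≈ 8.04.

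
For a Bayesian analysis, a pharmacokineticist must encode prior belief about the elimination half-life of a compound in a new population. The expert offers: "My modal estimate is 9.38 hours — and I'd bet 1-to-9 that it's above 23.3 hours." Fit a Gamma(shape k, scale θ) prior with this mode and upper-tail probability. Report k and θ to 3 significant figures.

k ≈ 3.32, θ ≈ 4.04

Gamma(k,θ) with k>1 has mode (k−1)θ, so θ = 9.38/(k−1).
Need P(X < 23.3) = 0.9 with θ tied to k this way. Start at k = 2, θ = 9.38: P(X<23.3) ≈ 0.709.
Too low — raise k to concentrate. Iterating converges to k ≈ 3.32.
Then θ = 9.38/(3.32−1) ≈ 4.04.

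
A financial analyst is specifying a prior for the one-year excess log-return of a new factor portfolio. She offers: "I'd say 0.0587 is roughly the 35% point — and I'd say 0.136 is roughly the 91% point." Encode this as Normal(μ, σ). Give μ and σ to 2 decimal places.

μ = 0.08, σ = 0.04

The p-quantile of Normal(μ,σ) is μ + z_p·σ, with z_{0.35} = -0.3853 and z_{0.91} = 1.341.
Eliminate σ: μ = (z₂·x₁ − z₁·x₂)/(z₂ − z₁) = (1.341·0.0587 − (-0.3853)·0.136)/1.726 = 0.08.
Then σ = (x₂ − x₁)/(z₂ − z₁) = (0.136 − 0.0587)/1.726 = 0.04.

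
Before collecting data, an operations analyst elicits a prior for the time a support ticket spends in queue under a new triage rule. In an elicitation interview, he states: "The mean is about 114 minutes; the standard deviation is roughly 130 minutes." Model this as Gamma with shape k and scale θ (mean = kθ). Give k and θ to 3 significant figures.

k ≈ 0.769, θ ≈ 148

For Gamma(k, scale θ): mean = kθ, variance = kθ², so CV = 1/√k.
CV = SD/mean = 130/114 = 1.14, hence k = 1/CV² = 0.769.
Then θ = mean/k = 114/0.769 = 148.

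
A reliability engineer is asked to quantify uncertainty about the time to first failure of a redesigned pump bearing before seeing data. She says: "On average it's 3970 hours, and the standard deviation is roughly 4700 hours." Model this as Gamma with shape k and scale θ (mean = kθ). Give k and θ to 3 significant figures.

For Gamma(k, scale θ): mean = kθ, variance = kθ², so CV = 1/√k.
CV = SD/mean = 4700/3970 = 1.184, hence k = 1/CV² = 0.713.
Then θ = mean/k = 3970/0.713 = 5560.

k ≈ 0.713, θ ≈ 5560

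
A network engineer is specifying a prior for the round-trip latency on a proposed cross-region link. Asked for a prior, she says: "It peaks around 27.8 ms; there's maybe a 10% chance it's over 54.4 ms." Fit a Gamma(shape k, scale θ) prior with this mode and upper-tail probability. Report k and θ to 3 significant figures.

k ≈ 5.25, θ ≈ 6.54

Gamma(k,θ) with k>1 has mode (k−1)θ, so θ = 27.8/(k−1).
Need P(X < 54.4) = 0.9 with θ tied to k this way. Start at k = 2, θ = 27.8: P(X<54.4) ≈ 0.582.
Too low — raise k to concentrate. Iterating converges to k ≈ 5.25.
Then θ = 27.8/(5.25−1) ≈ 6.54.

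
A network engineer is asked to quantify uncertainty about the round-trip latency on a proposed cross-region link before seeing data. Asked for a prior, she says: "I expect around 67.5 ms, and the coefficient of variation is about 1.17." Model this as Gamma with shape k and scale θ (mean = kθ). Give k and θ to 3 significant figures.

For Gamma(k, scale θ): mean = kθ, variance = kθ², so CV = 1/√k.
CV = 1.17, hence k = 1/CV² = 0.731.
Then θ = mean/k = 67.5/0.731 = 92.4.

k ≈ 0.731, θ ≈ 92.4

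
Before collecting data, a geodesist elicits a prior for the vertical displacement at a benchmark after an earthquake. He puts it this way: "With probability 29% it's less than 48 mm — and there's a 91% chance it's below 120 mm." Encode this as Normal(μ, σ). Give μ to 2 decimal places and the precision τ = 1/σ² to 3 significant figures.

μ = 69.04, τ = 0.000692

For Normal(μ,σ), the p-quantile is μ + z_p·σ. Here z_{0.29} = -0.5534, z_{0.91} = 1.341.
So 48 = μ − 0.5534σ and 120 = μ + 1.341σ.
Subtracting: σ = (120 − 48)/(1.341 − (-0.5534)) = 38.01.
Then μ = 48 − (-0.5534)·38.01 = 69.04.
Precision τ = 1/σ² = 1/38.01² = 0.000692.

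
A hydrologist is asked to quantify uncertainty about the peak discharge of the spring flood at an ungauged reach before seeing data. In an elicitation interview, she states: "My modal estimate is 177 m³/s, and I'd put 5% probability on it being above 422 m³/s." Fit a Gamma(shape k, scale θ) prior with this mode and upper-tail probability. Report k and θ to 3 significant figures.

Gamma(k,θ) with k>1 has mode (k−1)θ, so θ = 177/(k−1).
Need P(X < 422) = 0.95 with θ tied to k this way. Start at k = 2, θ = 177: P(X<422) ≈ 0.688.
Too low — raise k to concentrate. Iterating converges to k ≈ 4.62.
Then θ = 177/(4.62−1) ≈ 48.9.

k ≈ 4.62, θ ≈ 48.9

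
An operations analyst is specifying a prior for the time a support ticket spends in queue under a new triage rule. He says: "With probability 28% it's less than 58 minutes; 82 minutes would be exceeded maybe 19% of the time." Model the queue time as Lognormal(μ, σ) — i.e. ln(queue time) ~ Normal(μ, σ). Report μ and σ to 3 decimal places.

If T ~ Lognormal(μ,σ) then ln T ~ Normal(μ,σ), so the p-quantile of ln T is μ + z_p·σ.
ln(58) = 4.06 and ln(82) = 4.407; z_{0.28} = -0.5828, z_{0.81} = 0.8779.
σ = (4.407 − 4.06)/(0.8779 − (-0.5828)) = 0.237.
μ = 4.06 − (-0.5828)·0.237 = 4.199.

μ ≈ 4.199, σ ≈ 0.237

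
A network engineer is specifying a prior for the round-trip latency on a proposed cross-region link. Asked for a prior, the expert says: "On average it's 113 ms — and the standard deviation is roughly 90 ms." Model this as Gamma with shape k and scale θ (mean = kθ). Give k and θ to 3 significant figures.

k ≈ 1.58, θ ≈ 71.7

For Gamma(k, scale θ): mean = kθ, variance = kθ², so CV = 1/√k.
CV = SD/mean = 90/113 = 0.7965, hence k = 1/CV² = 1.58.
Then θ = mean/k = 113/1.58 = 71.7.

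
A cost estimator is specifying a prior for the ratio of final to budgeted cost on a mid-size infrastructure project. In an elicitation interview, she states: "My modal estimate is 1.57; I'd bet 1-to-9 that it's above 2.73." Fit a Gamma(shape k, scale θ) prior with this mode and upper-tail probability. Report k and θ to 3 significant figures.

Gamma(k,θ) with k>1 has mode (k−1)θ, so θ = 1.57/(k−1).
Need P(X < 2.73) = 0.9 with θ tied to k this way. Start at k = 2, θ = 1.57: P(X<2.73) ≈ 0.519.
Too low — raise k to concentrate. Iterating converges to k ≈ 7.2.
Then θ = 1.57/(7.2−1) ≈ 0.253.

k ≈ 7.2, θ ≈ 0.253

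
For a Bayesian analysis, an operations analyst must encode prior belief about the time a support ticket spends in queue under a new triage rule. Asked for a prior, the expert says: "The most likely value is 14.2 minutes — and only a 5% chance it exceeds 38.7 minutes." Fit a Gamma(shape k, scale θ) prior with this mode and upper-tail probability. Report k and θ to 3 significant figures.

k ≈ 3.67, θ ≈ 5.31

Gamma(k,θ) with k>1 has mode (k−1)θ, so θ = 14.2/(k−1).
Need P(X < 38.7) = 0.95 with θ tied to k this way. Start at k = 2, θ = 14.2: P(X<38.7) ≈ 0.756.
Too low — raise k to concentrate. Iterating converges to k ≈ 3.67.
Then θ = 14.2/(3.67−1) ≈ 5.31.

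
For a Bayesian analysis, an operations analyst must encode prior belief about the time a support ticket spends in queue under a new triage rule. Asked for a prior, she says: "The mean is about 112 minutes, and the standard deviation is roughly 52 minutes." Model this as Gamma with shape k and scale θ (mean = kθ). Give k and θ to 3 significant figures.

k ≈ 4.64, θ ≈ 24.1

For Gamma(k, scale θ): mean = kθ, variance = kθ², so CV = 1/√k.
CV = SD/mean = 52/112 = 0.4643, hence k = 1/CV² = 4.64.
Then θ = mean/k = 112/4.64 = 24.1.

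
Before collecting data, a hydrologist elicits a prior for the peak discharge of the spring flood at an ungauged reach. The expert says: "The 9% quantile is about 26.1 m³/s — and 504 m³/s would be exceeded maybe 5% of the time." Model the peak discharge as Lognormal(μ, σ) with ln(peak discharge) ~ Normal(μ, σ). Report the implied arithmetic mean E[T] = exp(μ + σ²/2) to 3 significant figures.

If T ~ Lognormal(μ,σ) then ln T ~ Normal(μ,σ), so the p-quantile of ln T is μ + z_p·σ.
ln(26.1) = 3.262 and ln(504) = 6.223; z_{0.09} = -1.341, z_{0.95} = 1.645.
σ = (6.223 − 3.262)/(1.645 − (-1.341)) = 0.992.
μ = 3.262 − (-1.341)·0.992 = 4.591.
E[T] = exp(μ + σ²/2) = exp(4.591 + 0.4917) = 161 m³/s.

E[T] ≈ 161 m³/s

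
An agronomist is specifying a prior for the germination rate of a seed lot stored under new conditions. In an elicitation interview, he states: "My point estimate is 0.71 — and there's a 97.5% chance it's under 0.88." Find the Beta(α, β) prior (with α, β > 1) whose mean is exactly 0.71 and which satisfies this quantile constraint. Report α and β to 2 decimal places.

α ≈ 14.48, β ≈ 5.91

With mean 0.71 fixed, write α = 0.71s, β = 0.29s where s = α+β.
Need P(θ < 0.88) = 0.975 under Beta(0.71s, 0.29s). Normal approximation: (q−m)/√(m(1−m)/s) ≈ z_{0.975} = 1.96, so s ≈ 0.71·0.29·(1.96)²/(0.88−0.71)² = 27.4.
At s = 27.4: P(θ<0.88) ≈ 0.989. Adjusting to match 0.975 gives s ≈ 20.40.
So α = 0.71·20.40 ≈ 14.48, β = 0.29·20.40 ≈ 5.91.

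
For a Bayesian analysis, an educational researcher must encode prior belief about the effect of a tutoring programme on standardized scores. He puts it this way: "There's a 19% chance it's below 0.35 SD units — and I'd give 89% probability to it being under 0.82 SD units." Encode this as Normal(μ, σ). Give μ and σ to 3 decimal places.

The p-quantile of Normal(μ,σ) is μ + z_p·σ, with z_{0.19} = -0.8779 and z_{0.89} = 1.227.
Eliminate σ: μ = (z₂·x₁ − z₁·x₂)/(z₂ − z₁) = (1.227·0.35 − (-0.8779)·0.82)/2.104 = 0.546.
Then σ = (x₂ − x₁)/(z₂ − z₁) = (0.82 − 0.35)/2.104 = 0.223.

μ = 0.546, σ = 0.223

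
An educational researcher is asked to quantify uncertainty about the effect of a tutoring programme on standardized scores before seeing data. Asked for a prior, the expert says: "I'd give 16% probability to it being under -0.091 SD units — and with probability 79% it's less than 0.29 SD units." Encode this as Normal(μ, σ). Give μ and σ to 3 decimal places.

For Normal(μ,σ), the p-quantile is μ + z_p·σ. Here z_{0.16} = -0.9945, z_{0.79} = 0.8064.
So -0.091 = μ − 0.9945σ and 0.29 = μ + 0.8064σ.
Subtracting: σ = (0.29 − -0.091)/(0.8064 − (-0.9945)) = 0.212.
Then μ = -0.091 − (-0.9945)·0.212 = 0.119.

μ = 0.119, σ = 0.212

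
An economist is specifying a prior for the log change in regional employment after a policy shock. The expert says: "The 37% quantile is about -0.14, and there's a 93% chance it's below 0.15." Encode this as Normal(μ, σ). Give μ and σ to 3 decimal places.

μ = -0.087, σ = 0.160

For Normal(μ,σ), the p-quantile is μ + z_p·σ. Here z_{0.37} = -0.3319, z_{0.93} = 1.476.
So -0.14 = μ − 0.3319σ and 0.15 = μ + 1.476σ.
Subtracting: σ = (0.15 − -0.14)/(1.476 − (-0.3319)) = 0.160.
Then μ = -0.14 − (-0.3319)·0.160 = -0.087.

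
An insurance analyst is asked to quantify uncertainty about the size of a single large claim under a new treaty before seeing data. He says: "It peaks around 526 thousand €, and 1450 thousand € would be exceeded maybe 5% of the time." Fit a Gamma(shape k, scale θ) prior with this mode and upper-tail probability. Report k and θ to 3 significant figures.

k ≈ 3.61, θ ≈ 202

Gamma(k,θ) with k>1 has mode (k−1)θ, so θ = 526/(k−1).
Need P(X < 1450) = 0.95 with θ tied to k this way. Start at k = 2, θ = 526: P(X<1450) ≈ 0.761.
Too low — raise k to concentrate. Iterating converges to k ≈ 3.61.
Then θ = 526/(3.61−1) ≈ 202.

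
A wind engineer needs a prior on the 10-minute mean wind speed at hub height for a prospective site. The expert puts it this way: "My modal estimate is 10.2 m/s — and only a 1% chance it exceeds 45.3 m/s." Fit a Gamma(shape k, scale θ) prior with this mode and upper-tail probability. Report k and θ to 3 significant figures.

k ≈ 2.83, θ ≈ 5.59

Gamma(k,θ) with k>1 has mode (k−1)θ, so θ = 10.2/(k−1).
Need P(X < 45.3) = 0.99 with θ tied to k this way. Start at k = 2, θ = 10.2: P(X<45.3) ≈ 0.936.
Too low — raise k to concentrate. Iterating converges to k ≈ 2.83.
Then θ = 10.2/(2.83−1) ≈ 5.59.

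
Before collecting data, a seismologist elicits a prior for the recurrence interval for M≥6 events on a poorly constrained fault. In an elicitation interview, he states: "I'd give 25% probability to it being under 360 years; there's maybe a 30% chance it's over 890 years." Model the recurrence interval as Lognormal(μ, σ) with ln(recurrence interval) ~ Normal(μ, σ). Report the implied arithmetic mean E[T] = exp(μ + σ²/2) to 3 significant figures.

E[T] ≈ 797 years

If T ~ Lognormal(μ,σ) then ln T ~ Normal(μ,σ), so the p-quantile of ln T is μ + z_p·σ.
ln(360) = 5.886 and ln(890) = 6.791; z_{0.25} = -0.6745, z_{0.7} = 0.5244.
σ = (6.791 − 5.886)/(0.5244 − (-0.6745)) = 0.755.
μ = 5.886 − (-0.6745)·0.755 = 6.395.
E[T] = exp(μ + σ²/2) = exp(6.395 + 0.2850) = 797 years.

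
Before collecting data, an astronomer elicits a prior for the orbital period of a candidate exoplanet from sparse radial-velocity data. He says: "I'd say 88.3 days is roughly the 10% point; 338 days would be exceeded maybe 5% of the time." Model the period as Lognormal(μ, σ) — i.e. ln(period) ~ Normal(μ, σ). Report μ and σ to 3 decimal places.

If T ~ Lognormal(μ,σ) then ln T ~ Normal(μ,σ), so the p-quantile of ln T is μ + z_p·σ.
ln(88.3) = 4.481 and ln(338) = 5.823; z_{0.1} = -1.282, z_{0.95} = 1.645.
σ = (5.823 − 4.481)/(1.645 − (-1.282)) = 0.459.
μ = 4.481 − (-1.282)·0.459 = 5.069.

μ ≈ 5.069, σ ≈ 0.459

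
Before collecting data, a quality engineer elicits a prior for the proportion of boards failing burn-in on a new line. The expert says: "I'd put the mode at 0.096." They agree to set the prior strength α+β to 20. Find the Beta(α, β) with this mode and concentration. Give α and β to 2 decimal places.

For α,β > 1 the Beta mode is (α−1)/(α+β−2). With α+β = 20, the mode is (α−1)/18.
Set (α−1)/18 = 0.096 → α = 1 + 0.096·18 = 2.73.
β = 20 − α = 17.27.

α = 2.73, β = 17.27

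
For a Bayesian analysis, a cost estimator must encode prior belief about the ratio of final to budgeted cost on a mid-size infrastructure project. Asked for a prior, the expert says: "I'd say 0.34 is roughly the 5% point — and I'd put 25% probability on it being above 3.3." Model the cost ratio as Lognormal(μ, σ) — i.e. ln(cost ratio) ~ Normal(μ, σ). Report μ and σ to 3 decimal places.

If T ~ Lognormal(μ,σ) then ln T ~ Normal(μ,σ), so the p-quantile of ln T is μ + z_p·σ.
ln(0.34) = -1.079 and ln(3.3) = 1.194; z_{0.05} = -1.645, z_{0.75} = 0.6745.
σ = (1.194 − -1.079)/(0.6745 − (-1.645)) = 0.980.
μ = -1.079 − (-1.645)·0.980 = 0.533.

μ ≈ 0.533, σ ≈ 0.980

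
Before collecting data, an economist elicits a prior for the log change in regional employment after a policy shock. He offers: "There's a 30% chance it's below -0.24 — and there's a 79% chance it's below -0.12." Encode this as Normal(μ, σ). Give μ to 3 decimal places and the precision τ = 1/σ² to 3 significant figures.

μ = -0.193, τ = 123

The p-quantile of Normal(μ,σ) is μ + z_p·σ, with z_{0.3} = -0.5244 and z_{0.79} = 0.8064.
Eliminate σ: μ = (z₂·x₁ − z₁·x₂)/(z₂ − z₁) = (0.8064·-0.24 − (-0.5244)·-0.12)/1.331 = -0.193.
Then σ = (x₂ − x₁)/(z₂ − z₁) = (-0.12 − -0.24)/1.331 = 0.090.
Precision τ = 1/σ² = 1/0.09017² = 123.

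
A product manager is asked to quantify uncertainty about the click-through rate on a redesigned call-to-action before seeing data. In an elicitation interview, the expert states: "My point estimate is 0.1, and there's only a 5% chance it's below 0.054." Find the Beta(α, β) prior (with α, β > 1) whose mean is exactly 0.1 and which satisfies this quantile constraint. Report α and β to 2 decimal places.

With mean 0.1 fixed, write α = 0.1s, β = 0.9s where s = α+β.
Need P(θ < 0.054) = 0.05 under Beta(0.1s, 0.9s). Normal approximation: (q−m)/√(m(1−m)/s) ≈ z_{0.05} = -1.64, so s ≈ 0.1·0.9·(-1.64)²/(0.054−0.1)² = 115.1.
At s = 115.1: P(θ<0.054) ≈ 0.031. Adjusting to match 0.05 gives s ≈ 91.03.
So α = 0.1·91.03 ≈ 9.10, β = 0.9·91.03 ≈ 81.92.

α ≈ 9.10, β ≈ 81.92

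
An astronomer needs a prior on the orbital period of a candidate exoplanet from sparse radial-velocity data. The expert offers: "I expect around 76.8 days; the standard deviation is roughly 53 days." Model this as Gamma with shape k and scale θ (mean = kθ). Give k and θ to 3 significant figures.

For Gamma(k, scale θ): mean = kθ, variance = kθ², so CV = 1/√k.
CV = SD/mean = 53/76.8 = 0.6901, hence k = 1/CV² = 2.1.
Then θ = mean/k = 76.8/2.1 = 36.6.

k ≈ 2.1, θ ≈ 36.6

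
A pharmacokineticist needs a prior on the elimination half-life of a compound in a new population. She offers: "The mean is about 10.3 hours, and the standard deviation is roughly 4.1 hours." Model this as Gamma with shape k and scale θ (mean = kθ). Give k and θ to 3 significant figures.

k ≈ 6.31, θ ≈ 1.63

For Gamma(k, scale θ): mean = kθ, variance = kθ², so CV = 1/√k.
CV = SD/mean = 4.1/10.3 = 0.3981, hence k = 1/CV² = 6.31.
Then θ = mean/k = 10.3/6.31 = 1.63.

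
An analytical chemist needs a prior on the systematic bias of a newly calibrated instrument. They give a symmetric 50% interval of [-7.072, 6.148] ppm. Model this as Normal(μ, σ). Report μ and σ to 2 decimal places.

A symmetric 50% interval runs μ ± z·σ with z = 0.6745.
Half-width = 6.61, so σ = 6.61/0.6745 = 9.80.
μ is the interval midpoint, -0.46.

μ = -0.46, σ = 9.80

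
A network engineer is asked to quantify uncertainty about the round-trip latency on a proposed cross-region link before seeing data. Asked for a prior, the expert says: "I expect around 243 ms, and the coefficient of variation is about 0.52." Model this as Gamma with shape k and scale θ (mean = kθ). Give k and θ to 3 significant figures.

For Gamma(k, scale θ): mean = kθ, variance = kθ², so CV = 1/√k.
CV = 0.52, hence k = 1/CV² = 3.7.
Then θ = mean/k = 243/3.7 = 65.7.

k ≈ 3.7, θ ≈ 65.7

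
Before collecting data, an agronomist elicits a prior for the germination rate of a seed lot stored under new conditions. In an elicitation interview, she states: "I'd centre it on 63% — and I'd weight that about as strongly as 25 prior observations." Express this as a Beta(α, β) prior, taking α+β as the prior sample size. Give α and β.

α = 15.75, β = 9.25

Under the effective-sample-size interpretation, Beta(α, β) has prior mean α/(α+β) and prior sample size α+β.
So α+β = 25 and α/(α+β) = 0.63, giving α = 0.63·25 = 15.75 and β = 25 − 15.75 = 9.25.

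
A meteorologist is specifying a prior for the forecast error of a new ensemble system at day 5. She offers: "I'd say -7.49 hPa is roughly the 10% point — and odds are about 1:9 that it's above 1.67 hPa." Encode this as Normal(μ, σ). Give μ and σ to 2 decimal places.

The p-quantile of Normal(μ,σ) is μ + z_p·σ, with z_{0.1} = -1.282 and z_{0.9} = 1.282.
Eliminate σ: μ = (z₂·x₁ − z₁·x₂)/(z₂ − z₁) = (1.282·-7.49 − (-1.282)·1.67)/2.563 = -2.91.
Then σ = (x₂ − x₁)/(z₂ − z₁) = (1.67 − -7.49)/2.563 = 3.57.

μ = -2.91, σ = 3.57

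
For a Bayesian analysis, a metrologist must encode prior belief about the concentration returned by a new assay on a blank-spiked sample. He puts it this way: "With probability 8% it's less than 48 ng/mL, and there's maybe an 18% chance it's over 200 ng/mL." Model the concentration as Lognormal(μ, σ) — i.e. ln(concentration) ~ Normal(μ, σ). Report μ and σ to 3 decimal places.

μ ≈ 4.735, σ ≈ 0.615

If T ~ Lognormal(μ,σ) then ln T ~ Normal(μ,σ), so the p-quantile of ln T is μ + z_p·σ.
ln(48) = 3.871 and ln(200) = 5.298; z_{0.08} = -1.405, z_{0.82} = 0.9154.
σ = (5.298 − 3.871)/(0.9154 − (-1.405)) = 0.615.
μ = 3.871 − (-1.405)·0.615 = 4.735.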